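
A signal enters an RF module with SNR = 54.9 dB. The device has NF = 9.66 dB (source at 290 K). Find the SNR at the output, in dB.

By definition F = SNR_in/SNR_out, so in dB: SNR_out = SNR_in − NF
SNR_out = 54.9 − 9.66 = 45.24 dB

45.24 dB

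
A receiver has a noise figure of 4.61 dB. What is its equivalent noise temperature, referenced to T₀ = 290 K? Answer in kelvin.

F = 10^(4.61/10) = 2.89068
T_e = (F − 1)·T₀ = (2.89068 − 1) × 290 = 548 K

548 K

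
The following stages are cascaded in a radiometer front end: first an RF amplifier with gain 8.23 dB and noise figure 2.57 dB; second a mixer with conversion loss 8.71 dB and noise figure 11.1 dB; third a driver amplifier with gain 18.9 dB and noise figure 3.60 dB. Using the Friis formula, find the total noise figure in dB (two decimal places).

Convert to linear (a loss of L dB is a gain of −L dB): F_i = 10^(NF_i/10), G_i = 10^(G_i,dB/10)
  Stage 1: F_1 = 10^(2.57/10) = 1.807, G_1 = 10^(8.23/10) = 6.653
  Stage 2: F_2 = 10^(11.1/10) = 12.88, G_2 = 10^(−8.71/10) = 0.1346
  Stage 3: F_3 = 10^(3.60/10) = 2.291, G_3 = 10^(18.9/10) = 77.62
Friis cascade:
  F = 1.807 + (12.88 − 1)/6.653 + (2.291 − 1)/0.8954 = 5.035
NF = 10 log₁₀(5.035) = 7.02 dB

7.02 dB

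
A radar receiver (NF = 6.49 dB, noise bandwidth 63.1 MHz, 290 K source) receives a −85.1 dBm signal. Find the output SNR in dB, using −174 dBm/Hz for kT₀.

Noise floor: N = −174 + 10 log₁₀(B) + NF
10 log₁₀(6.31×10⁷) = 78 dB
N = −174 + 78 + 6.49 = −89.51 dBm
SNR = P_sig − N = −85.1 − (−89.51) = 4.41 dB → 4.4 dB

4.4 dB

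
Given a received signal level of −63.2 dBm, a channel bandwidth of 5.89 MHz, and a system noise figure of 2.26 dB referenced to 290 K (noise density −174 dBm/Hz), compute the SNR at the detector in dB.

Noise floor: N = −174 + 10 log₁₀(B) + NF
10 log₁₀(5.89×10⁶) = 67.7 dB
N = −174 + 67.7 + 2.26 = −104.04 dBm
SNR = P_sig − N = −63.2 − (−104.04) = 40.84 dB → 40.8 dB

40.8 dB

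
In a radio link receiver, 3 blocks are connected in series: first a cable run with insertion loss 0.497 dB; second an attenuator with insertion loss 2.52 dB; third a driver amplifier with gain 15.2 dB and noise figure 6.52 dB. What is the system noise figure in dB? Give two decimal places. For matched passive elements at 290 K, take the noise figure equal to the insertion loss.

9.54 dB

Convert to linear (a loss of L dB is a gain of −L dB): F_i = 10^(NF_i/10), G_i = 10^(G_i,dB/10)
  Stage 1: F_1 = 10^(0.497/10) = 1.121, G_1 = 10^(−0.497/10) = 0.8919
  Stage 2: F_2 = 10^(2.52/10) = 1.786, G_2 = 10^(−2.52/10) = 0.5598
  Stage 3: F_3 = 10^(6.52/10) = 4.487, G_3 = 10^(15.2/10) = 33.11
Friis cascade:
  F = 1.121 + (1.786 − 1)/0.8919 + (4.487 − 1)/0.4992 = 8.989
NF = 10 log₁₀(8.989) = 9.54 dB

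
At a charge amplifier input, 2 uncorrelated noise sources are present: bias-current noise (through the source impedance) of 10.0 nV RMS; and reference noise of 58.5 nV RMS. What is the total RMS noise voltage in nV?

Uncorrelated sources add in power (mean-square): V_tot = √(ΣV_i²)
V_tot = √[(1.00×10⁻⁸)² + (5.85×10⁻⁸)²] = 5.93×10⁻⁸ V = 59.3 nV

59.3 nV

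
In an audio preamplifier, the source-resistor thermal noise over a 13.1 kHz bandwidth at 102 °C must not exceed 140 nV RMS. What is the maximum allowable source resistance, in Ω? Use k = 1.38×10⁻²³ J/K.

T = 102 °C + 273.15 = 375.15 K
Johnson–Nyquist: V_n = √(4kTRB) ⇒ R = V_n² / (4kTB)
4kTB = 4 × 1.38×10⁻²³ × 375.15 × 1.31×10⁴ = 2.71×10⁻¹⁶
R = (1.40×10⁻⁷)² / 2.71×10⁻¹⁶ = 7.23×10¹ Ω = 72.3 Ω

72.3 Ω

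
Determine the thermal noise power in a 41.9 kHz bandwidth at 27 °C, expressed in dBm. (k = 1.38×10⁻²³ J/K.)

−127.6 dBm

T = 27 °C + 273.15 = 300.15 K
P_n = kTB = 1.38×10⁻²³ × 300.15 × 4.19×10⁴ = 1.74×10⁻¹⁶ W
In dBm: 10 log₁₀(1.74×10⁻¹⁶ / 10⁻³) = −127.6 dBm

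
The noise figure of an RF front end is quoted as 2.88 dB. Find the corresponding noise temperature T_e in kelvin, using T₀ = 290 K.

F = 10^(2.88/10) = 1.94089
T_e = (F − 1)·T₀ = (1.94089 − 1) × 290 = 273 K

273 K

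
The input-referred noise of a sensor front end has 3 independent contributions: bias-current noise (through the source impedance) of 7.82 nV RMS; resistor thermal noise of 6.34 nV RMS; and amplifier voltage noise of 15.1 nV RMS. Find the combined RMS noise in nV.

Uncorrelated sources add in power (mean-square): V_tot = √(ΣV_i²)
V_tot = √[(7.82×10⁻⁹)² + (6.34×10⁻⁹)² + (1.51×10⁻⁸)²] = 1.81×10⁻⁸ V = 18.1 nV

18.1 nV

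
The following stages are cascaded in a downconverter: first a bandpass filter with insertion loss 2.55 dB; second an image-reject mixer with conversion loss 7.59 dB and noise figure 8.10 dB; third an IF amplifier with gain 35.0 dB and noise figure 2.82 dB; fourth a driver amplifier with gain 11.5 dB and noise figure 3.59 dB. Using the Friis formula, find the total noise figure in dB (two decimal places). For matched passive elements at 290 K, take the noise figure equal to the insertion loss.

Convert to linear (a loss of L dB is a gain of −L dB): F_i = 10^(NF_i/10), G_i = 10^(G_i,dB/10)
  Stage 1: F_1 = 10^(2.55/10) = 1.799, G_1 = 10^(−2.55/10) = 0.5559
  Stage 2: F_2 = 10^(8.10/10) = 6.457, G_2 = 10^(−7.59/10) = 0.1742
  Stage 3: F_3 = 10^(2.82/10) = 1.914, G_3 = 10^(35.0/10) = 3162
  Stage 4: F_4 = 10^(3.59/10) = 2.286, G_4 = 10^(11.5/10) = 14.13
Friis cascade:
  F = 1.799 + (6.457 − 1)/0.5559 + (1.914 − 1)/0.09683 + (2.286 − 1)/306.2 = 21.06
NF = 10 log₁₀(21.06) = 13.23 dB

13.23 dB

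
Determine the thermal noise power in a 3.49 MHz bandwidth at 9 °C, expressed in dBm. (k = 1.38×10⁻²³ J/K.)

T = 9 °C + 273.15 = 282.15 K
P_n = kTB = 1.38×10⁻²³ × 282.15 × 3.49×10⁶ = 1.36×10⁻¹⁴ W
In dBm: 10 log₁₀(1.36×10⁻¹⁴ / 10⁻³) = −108.7 dBm

−108.7 dBm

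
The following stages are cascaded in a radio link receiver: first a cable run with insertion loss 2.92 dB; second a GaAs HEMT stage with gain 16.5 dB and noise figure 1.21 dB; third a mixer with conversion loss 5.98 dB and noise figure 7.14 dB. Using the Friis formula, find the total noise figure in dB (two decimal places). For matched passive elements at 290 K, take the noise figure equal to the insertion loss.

Convert to linear (a loss of L dB is a gain of −L dB): F_i = 10^(NF_i/10), G_i = 10^(G_i,dB/10)
  Stage 1: F_1 = 10^(2.92/10) = 1.959, G_1 = 10^(−2.92/10) = 0.5105
  Stage 2: F_2 = 10^(1.21/10) = 1.321, G_2 = 10^(16.5/10) = 44.67
  Stage 3: F_3 = 10^(7.14/10) = 5.176, G_3 = 10^(−5.98/10) = 0.2523
Friis cascade:
  F = 1.959 + (1.321 − 1)/0.5105 + (5.176 − 1)/22.80 = 2.771
NF = 10 log₁₀(2.771) = 4.43 dB

4.43 dB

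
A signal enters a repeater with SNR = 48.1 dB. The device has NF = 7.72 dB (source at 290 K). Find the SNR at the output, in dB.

By definition F = SNR_in/SNR_out, so in dB: SNR_out = SNR_in − NF
SNR_out = 48.1 − 7.72 = 40.38 dB

40.38 dB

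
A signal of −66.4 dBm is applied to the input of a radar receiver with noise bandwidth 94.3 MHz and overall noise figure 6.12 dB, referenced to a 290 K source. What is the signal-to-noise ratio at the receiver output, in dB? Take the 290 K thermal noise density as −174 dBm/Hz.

21.7 dB

Noise floor: N = −174 + 10 log₁₀(B) + NF
10 log₁₀(9.43×10⁷) = 79.75 dB
N = −174 + 79.75 + 6.12 = −88.13 dBm
SNR = P_sig − N = −66.4 − (−88.13) = 21.73 dB → 21.7 dB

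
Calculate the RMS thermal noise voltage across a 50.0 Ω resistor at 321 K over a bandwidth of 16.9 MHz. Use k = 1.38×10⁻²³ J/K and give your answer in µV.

3.87 µV

V_n = √(4kTRB)
4kTRB = 4 × 1.38×10⁻²³ × 321 × 5.00×10¹ × 1.69×10⁷ = 1.50×10⁻¹¹ V²
V_n = √(1.50×10⁻¹¹) = 3.87×10⁻⁶ V = 3.87 µV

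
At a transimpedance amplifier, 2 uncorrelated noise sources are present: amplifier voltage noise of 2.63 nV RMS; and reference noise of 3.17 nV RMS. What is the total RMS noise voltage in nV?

4.12 nV

Uncorrelated sources add in power (mean-square): V_tot = √(ΣV_i²)
V_tot = √[(2.63×10⁻⁹)² + (3.17×10⁻⁹)²] = 4.12×10⁻⁹ V = 4.12 nV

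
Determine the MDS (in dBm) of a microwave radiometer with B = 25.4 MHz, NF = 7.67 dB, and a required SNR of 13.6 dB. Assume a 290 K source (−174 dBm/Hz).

−78.7 dBm

Sensitivity = −174 + 10 log₁₀(B) + NF + SNR_min
= −174 + 74.05 + 7.67 + 13.6
= −78.68 dBm → −78.7 dBm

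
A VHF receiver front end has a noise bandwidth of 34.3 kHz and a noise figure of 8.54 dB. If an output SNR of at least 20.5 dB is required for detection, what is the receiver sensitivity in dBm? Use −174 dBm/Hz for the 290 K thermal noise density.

−99.6 dBm

Sensitivity = −174 + 10 log₁₀(B) + NF + SNR_min
= −174 + 45.35 + 8.54 + 20.5
= −99.61 dBm → −99.6 dBm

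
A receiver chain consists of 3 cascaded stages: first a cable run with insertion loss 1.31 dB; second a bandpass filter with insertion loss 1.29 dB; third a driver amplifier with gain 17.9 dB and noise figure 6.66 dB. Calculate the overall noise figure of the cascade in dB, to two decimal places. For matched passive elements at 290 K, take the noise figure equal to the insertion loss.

9.26 dB

Convert to linear (a loss of L dB is a gain of −L dB): F_i = 10^(NF_i/10), G_i = 10^(G_i,dB/10)
  Stage 1: F_1 = 10^(1.31/10) = 1.352, G_1 = 10^(−1.31/10) = 0.7396
  Stage 2: F_2 = 10^(1.29/10) = 1.346, G_2 = 10^(−1.29/10) = 0.7430
  Stage 3: F_3 = 10^(6.66/10) = 4.634, G_3 = 10^(17.9/10) = 61.66
Friis cascade:
  F = 1.352 + (1.346 − 1)/0.7396 + (4.634 − 1)/0.5495 = 8.433
NF = 10 log₁₀(8.433) = 9.26 dB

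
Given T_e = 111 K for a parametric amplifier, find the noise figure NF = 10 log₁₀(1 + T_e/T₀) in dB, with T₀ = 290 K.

1.41 dB

F = 1 + T_e/T₀ = 1 + 111/290 = 1.38276
NF = 10 log₁₀(1.38276) = 1.41 dB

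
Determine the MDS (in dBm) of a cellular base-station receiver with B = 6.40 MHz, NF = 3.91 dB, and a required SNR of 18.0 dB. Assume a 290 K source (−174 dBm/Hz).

Sensitivity = −174 + 10 log₁₀(B) + NF + SNR_min
= −174 + 68.06 + 3.91 + 18.0
= −84.03 dBm → −84.0 dBm

−84.0 dBm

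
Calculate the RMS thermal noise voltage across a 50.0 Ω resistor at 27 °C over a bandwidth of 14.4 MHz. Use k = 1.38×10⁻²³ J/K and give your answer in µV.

T = 27 °C + 273.15 = 300.15 K
V_n = √(4kTRB)
4kTRB = 4 × 1.38×10⁻²³ × 300.15 × 5.00×10¹ × 1.44×10⁷ = 1.19×10⁻¹¹ V²
V_n = √(1.19×10⁻¹¹) = 3.45×10⁻⁶ V = 3.45 µV

3.45 µV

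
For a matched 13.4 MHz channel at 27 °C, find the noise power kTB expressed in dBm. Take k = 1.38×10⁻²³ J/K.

T = 27 °C + 273.15 = 300.15 K
P_n = kTB = 1.38×10⁻²³ × 300.15 × 1.34×10⁷ = 5.55×10⁻¹⁴ W
In dBm: 10 log₁₀(5.55×10⁻¹⁴ / 10⁻³) = −102.6 dBm

−102.6 dBm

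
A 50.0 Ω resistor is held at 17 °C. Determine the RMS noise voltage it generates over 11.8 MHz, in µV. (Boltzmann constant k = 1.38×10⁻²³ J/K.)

3.07 µV

T = 17 °C + 273.15 = 290.15 K
V_n = √(4kTRB)
4kTRB = 4 × 1.38×10⁻²³ × 290.15 × 5.00×10¹ × 1.18×10⁷ = 9.45×10⁻¹² V²
V_n = √(9.45×10⁻¹²) = 3.07×10⁻⁶ V = 3.07 µV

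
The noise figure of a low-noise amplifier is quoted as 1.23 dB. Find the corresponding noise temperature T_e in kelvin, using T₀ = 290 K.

94.9 K

F = 10^(1.23/10) = 1.32739
T_e = (F − 1)·T₀ = (1.32739 − 1) × 290 = 94.9 K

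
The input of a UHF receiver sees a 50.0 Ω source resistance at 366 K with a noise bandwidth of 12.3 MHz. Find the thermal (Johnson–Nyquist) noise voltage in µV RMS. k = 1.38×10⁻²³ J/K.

3.52 µV

V_n = √(4kTRB)
4kTRB = 4 × 1.38×10⁻²³ × 366 × 5.00×10¹ × 1.23×10⁷ = 1.24×10⁻¹¹ V²
V_n = √(1.24×10⁻¹¹) = 3.52×10⁻⁶ V = 3.52 µV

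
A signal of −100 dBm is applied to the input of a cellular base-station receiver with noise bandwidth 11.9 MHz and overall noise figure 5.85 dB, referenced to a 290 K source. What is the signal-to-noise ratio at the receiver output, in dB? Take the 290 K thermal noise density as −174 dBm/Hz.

Noise floor: N = −174 + 10 log₁₀(B) + NF
10 log₁₀(1.19×10⁷) = 70.76 dB
N = −174 + 70.76 + 5.85 = −97.39 dBm
SNR = P_sig − N = −100 − (−97.39) = −2.61 dB → −2.6 dB

−2.6 dB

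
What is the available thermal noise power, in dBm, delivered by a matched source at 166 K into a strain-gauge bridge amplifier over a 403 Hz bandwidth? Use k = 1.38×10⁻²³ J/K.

−150.3 dBm

P_n = kTB = 1.38×10⁻²³ × 166 × 4.03×10² = 9.23×10⁻¹⁹ W
In dBm: 10 log₁₀(9.23×10⁻¹⁹ / 10⁻³) = −150.3 dBm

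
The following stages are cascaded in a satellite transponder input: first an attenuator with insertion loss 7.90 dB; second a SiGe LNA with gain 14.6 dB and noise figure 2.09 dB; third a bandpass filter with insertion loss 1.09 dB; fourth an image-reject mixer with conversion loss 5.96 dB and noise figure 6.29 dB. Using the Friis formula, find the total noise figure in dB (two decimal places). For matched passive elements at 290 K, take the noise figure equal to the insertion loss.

10.39 dB

Convert to linear (a loss of L dB is a gain of −L dB): F_i = 10^(NF_i/10), G_i = 10^(G_i,dB/10)
  Stage 1: F_1 = 10^(7.90/10) = 6.166, G_1 = 10^(−7.90/10) = 0.1622
  Stage 2: F_2 = 10^(2.09/10) = 1.618, G_2 = 10^(14.6/10) = 28.84
  Stage 3: F_3 = 10^(1.09/10) = 1.285, G_3 = 10^(−1.09/10) = 0.7780
  Stage 4: F_4 = 10^(6.29/10) = 4.256, G_4 = 10^(−5.96/10) = 0.2535
Friis cascade:
  F = 6.166 + (1.618 − 1)/0.1622 + (1.285 − 1)/4.677 + (4.256 − 1)/3.639 = 10.93
NF = 10 log₁₀(10.93) = 10.39 dB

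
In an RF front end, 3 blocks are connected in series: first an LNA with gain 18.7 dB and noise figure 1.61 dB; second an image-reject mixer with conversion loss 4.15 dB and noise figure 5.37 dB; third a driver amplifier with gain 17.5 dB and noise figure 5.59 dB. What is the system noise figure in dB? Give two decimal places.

1.97 dB

Convert to linear (a loss of L dB is a gain of −L dB): F_i = 10^(NF_i/10), G_i = 10^(G_i,dB/10)
  Stage 1: F_1 = 10^(1.61/10) = 1.449, G_1 = 10^(18.7/10) = 74.13
  Stage 2: F_2 = 10^(5.37/10) = 3.443, G_2 = 10^(−4.15/10) = 0.3846
  Stage 3: F_3 = 10^(5.59/10) = 3.622, G_3 = 10^(17.5/10) = 56.23
Friis cascade:
  F = 1.449 + (3.443 − 1)/74.13 + (3.622 − 1)/28.51 = 1.574
NF = 10 log₁₀(1.574) = 1.97 dB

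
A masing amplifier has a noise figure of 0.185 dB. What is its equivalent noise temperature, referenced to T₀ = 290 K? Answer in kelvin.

12.6 K

F = 10^(0.185/10) = 1.04352
T_e = (F − 1)·T₀ = (1.04352 − 1) × 290 = 12.6 K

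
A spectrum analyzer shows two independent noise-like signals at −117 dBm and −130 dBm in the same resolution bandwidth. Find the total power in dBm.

−116.8 dBm

Convert to linear, add, convert back:
P₁ = 2.00×10⁻¹⁵ W, P₂ = 1.00×10⁻¹⁶ W
P_tot = 2.10×10⁻¹⁵ W → 10 log₁₀(P_tot / 10⁻³) = −116.8 dBm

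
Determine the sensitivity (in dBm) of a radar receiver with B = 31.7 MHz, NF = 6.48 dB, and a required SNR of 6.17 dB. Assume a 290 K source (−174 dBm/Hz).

−86.3 dBm

Sensitivity = −174 + 10 log₁₀(B) + NF + SNR_min
= −174 + 75.01 + 6.48 + 6.17
= −86.34 dBm → −86.3 dBm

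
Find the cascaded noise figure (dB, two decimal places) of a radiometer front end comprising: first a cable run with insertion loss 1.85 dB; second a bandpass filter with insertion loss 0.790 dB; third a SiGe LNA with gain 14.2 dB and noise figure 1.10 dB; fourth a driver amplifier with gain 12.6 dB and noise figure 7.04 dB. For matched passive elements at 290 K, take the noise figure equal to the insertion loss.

Convert to linear (a loss of L dB is a gain of −L dB): F_i = 10^(NF_i/10), G_i = 10^(G_i,dB/10)
  Stage 1: F_1 = 10^(1.85/10) = 1.531, G_1 = 10^(−1.85/10) = 0.6531
  Stage 2: F_2 = 10^(0.790/10) = 1.199, G_2 = 10^(−0.790/10) = 0.8337
  Stage 3: F_3 = 10^(1.10/10) = 1.288, G_3 = 10^(14.2/10) = 26.30
  Stage 4: F_4 = 10^(7.04/10) = 5.058, G_4 = 10^(12.6/10) = 18.20
Friis cascade:
  F = 1.531 + (1.199 − 1)/0.6531 + (1.288 − 1)/0.5445 + (5.058 − 1)/14.32 = 2.649
NF = 10 log₁₀(2.649) = 4.23 dB

4.23 dB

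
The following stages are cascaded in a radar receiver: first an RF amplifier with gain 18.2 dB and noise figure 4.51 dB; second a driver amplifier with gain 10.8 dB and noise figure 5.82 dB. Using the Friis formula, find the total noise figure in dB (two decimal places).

Convert to linear (a loss of L dB is a gain of −L dB): F_i = 10^(NF_i/10), G_i = 10^(G_i,dB/10)
  Stage 1: F_1 = 10^(4.51/10) = 2.825, G_1 = 10^(18.2/10) = 66.07
  Stage 2: F_2 = 10^(5.82/10) = 3.819, G_2 = 10^(10.8/10) = 12.02
Friis cascade:
  F = 2.825 + (3.819 − 1)/66.07 = 2.868
NF = 10 log₁₀(2.868) = 4.58 dB

4.58 dB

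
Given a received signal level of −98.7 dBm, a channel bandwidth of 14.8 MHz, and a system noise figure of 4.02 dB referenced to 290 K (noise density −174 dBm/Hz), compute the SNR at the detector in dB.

Noise floor: N = −174 + 10 log₁₀(B) + NF
10 log₁₀(1.48×10⁷) = 71.7 dB
N = −174 + 71.7 + 4.02 = −98.28 dBm
SNR = P_sig − N = −98.7 − (−98.28) = −0.42 dB → −0.4 dB

−0.4 dB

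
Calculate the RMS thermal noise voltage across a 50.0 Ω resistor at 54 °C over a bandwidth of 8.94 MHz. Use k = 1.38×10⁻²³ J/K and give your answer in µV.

2.84 µV

T = 54 °C + 273.15 = 327.15 K
V_n = √(4kTRB)
4kTRB = 4 × 1.38×10⁻²³ × 327.15 × 5.00×10¹ × 8.94×10⁶ = 8.07×10⁻¹² V²
V_n = √(8.07×10⁻¹²) = 2.84×10⁻⁶ V = 2.84 µV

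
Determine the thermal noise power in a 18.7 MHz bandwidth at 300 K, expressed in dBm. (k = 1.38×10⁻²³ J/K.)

−101.1 dBm

P_n = kTB = 1.38×10⁻²³ × 300 × 1.87×10⁷ = 7.74×10⁻¹⁴ W
In dBm: 10 log₁₀(7.74×10⁻¹⁴ / 10⁻³) = −101.1 dBm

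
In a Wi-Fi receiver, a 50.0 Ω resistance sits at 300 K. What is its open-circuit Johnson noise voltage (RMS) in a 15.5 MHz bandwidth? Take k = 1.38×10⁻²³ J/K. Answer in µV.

3.58 µV

V_n = √(4kTRB)
4kTRB = 4 × 1.38×10⁻²³ × 300 × 5.00×10¹ × 1.55×10⁷ = 1.28×10⁻¹¹ V²
V_n = √(1.28×10⁻¹¹) = 3.58×10⁻⁶ V = 3.58 µV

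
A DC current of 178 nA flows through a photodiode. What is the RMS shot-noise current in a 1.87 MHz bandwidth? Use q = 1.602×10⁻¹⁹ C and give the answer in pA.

I_n = √(2qI·B)
2qI·B = 2 × 1.602×10⁻¹⁹ × 1.78×10⁻⁷ × 1.87×10⁶ = 1.07×10⁻¹⁹ A²
I_n = √(1.07×10⁻¹⁹) = 3.27×10⁻¹⁰ A = 327 pA

327 pA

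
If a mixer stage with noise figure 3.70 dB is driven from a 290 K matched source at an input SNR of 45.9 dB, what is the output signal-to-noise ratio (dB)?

By definition F = SNR_in/SNR_out, so in dB: SNR_out = SNR_in − NF
SNR_out = 45.9 − 3.70 = 42.20 dB

42.20 dB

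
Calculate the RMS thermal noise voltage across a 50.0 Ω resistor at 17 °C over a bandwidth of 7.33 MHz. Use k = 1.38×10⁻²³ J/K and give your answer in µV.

2.42 µV

T = 17 °C + 273.15 = 290.15 K
V_n = √(4kTRB)
4kTRB = 4 × 1.38×10⁻²³ × 290.15 × 5.00×10¹ × 7.33×10⁶ = 5.87×10⁻¹² V²
V_n = √(5.87×10⁻¹²) = 2.42×10⁻⁶ V = 2.42 µV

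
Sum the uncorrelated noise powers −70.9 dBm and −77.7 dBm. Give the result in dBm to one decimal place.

Convert to linear, add, convert back:
P₁ = 8.13×10⁻¹¹ W, P₂ = 1.70×10⁻¹¹ W
P_tot = 9.83×10⁻¹¹ W → 10 log₁₀(P_tot / 10⁻³) = −70.1 dBm

−70.1 dBm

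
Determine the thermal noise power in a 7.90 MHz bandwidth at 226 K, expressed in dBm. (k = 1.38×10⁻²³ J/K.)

−106.1 dBm

P_n = kTB = 1.38×10⁻²³ × 226 × 7.90×10⁶ = 2.46×10⁻¹⁴ W
In dBm: 10 log₁₀(2.46×10⁻¹⁴ / 10⁻³) = −106.1 dBm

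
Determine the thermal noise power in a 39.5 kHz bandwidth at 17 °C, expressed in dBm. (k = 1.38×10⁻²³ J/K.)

T = 17 °C + 273.15 = 290.15 K
P_n = kTB = 1.38×10⁻²³ × 290.15 × 3.95×10⁴ = 1.58×10⁻¹⁶ W
In dBm: 10 log₁₀(1.58×10⁻¹⁶ / 10⁻³) = −128.0 dBm

−128.0 dBm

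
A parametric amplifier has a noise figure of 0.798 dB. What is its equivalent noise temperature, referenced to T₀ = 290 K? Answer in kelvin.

F = 10^(0.798/10) = 1.20171
T_e = (F − 1)·T₀ = (1.20171 − 1) × 290 = 58.5 K

58.5 K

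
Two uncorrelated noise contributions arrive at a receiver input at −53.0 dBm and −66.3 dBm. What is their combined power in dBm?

−52.8 dBm

Convert to linear, add, convert back:
P₁ = 5.01×10⁻⁹ W, P₂ = 2.34×10⁻¹⁰ W
P_tot = 5.25×10⁻⁹ W → 10 log₁₀(P_tot / 10⁻³) = −52.8 dBm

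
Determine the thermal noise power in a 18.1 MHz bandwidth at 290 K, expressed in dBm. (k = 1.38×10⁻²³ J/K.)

P_n = kTB = 1.38×10⁻²³ × 290 × 1.81×10⁷ = 7.24×10⁻¹⁴ W
In dBm: 10 log₁₀(7.24×10⁻¹⁴ / 10⁻³) = −101.4 dBm

−101.4 dBm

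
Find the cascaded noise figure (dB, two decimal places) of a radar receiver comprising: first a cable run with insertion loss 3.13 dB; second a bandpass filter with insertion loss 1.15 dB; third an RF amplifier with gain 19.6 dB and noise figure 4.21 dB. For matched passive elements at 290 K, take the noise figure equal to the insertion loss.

Convert to linear (a loss of L dB is a gain of −L dB): F_i = 10^(NF_i/10), G_i = 10^(G_i,dB/10)
  Stage 1: F_1 = 10^(3.13/10) = 2.056, G_1 = 10^(−3.13/10) = 0.4864
  Stage 2: F_2 = 10^(1.15/10) = 1.303, G_2 = 10^(−1.15/10) = 0.7674
  Stage 3: F_3 = 10^(4.21/10) = 2.636, G_3 = 10^(19.6/10) = 91.20
Friis cascade:
  F = 2.056 + (1.303 − 1)/0.4864 + (2.636 − 1)/0.3733 = 7.063
NF = 10 log₁₀(7.063) = 8.49 dB

8.49 dB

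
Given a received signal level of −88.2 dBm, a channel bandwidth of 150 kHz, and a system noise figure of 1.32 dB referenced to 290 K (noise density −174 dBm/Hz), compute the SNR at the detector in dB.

Noise floor: N = −174 + 10 log₁₀(B) + NF
10 log₁₀(1.50×10⁵) = 51.76 dB
N = −174 + 51.76 + 1.32 = −120.92 dBm
SNR = P_sig − N = −88.2 − (−120.92) = 32.72 dB → 32.7 dB

32.7 dB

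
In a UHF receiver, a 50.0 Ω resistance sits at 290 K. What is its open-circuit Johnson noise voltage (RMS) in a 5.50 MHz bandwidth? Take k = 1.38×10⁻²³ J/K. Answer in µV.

V_n = √(4kTRB)
4kTRB = 4 × 1.38×10⁻²³ × 290 × 5.00×10¹ × 5.50×10⁶ = 4.40×10⁻¹² V²
V_n = √(4.40×10⁻¹²) = 2.10×10⁻⁶ V = 2.10 µV

2.10 µV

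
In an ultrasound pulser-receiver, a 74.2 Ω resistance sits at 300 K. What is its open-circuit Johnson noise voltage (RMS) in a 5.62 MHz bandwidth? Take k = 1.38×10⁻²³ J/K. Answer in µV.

2.63 µV

V_n = √(4kTRB)
4kTRB = 4 × 1.38×10⁻²³ × 300 × 7.42×10¹ × 5.62×10⁶ = 6.91×10⁻¹² V²
V_n = √(6.91×10⁻¹²) = 2.63×10⁻⁶ V = 2.63 µV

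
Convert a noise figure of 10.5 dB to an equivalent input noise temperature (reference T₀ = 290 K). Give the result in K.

2964 K

F = 10^(10.5/10) = 11.2202
T_e = (F − 1)·T₀ = (11.2202 − 1) × 290 = 2964 K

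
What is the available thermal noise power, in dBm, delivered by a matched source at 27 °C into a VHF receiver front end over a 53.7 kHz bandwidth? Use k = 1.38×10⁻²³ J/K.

−126.5 dBm

T = 27 °C + 273.15 = 300.15 K
P_n = kTB = 1.38×10⁻²³ × 300.15 × 5.37×10⁴ = 2.22×10⁻¹⁶ W
In dBm: 10 log₁₀(2.22×10⁻¹⁶ / 10⁻³) = −126.5 dBm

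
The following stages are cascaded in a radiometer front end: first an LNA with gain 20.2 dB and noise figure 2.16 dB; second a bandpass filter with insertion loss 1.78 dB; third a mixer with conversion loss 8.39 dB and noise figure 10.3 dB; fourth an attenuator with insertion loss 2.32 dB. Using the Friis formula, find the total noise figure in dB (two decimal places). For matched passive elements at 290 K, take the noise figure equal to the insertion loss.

2.69 dB

Convert to linear (a loss of L dB is a gain of −L dB): F_i = 10^(NF_i/10), G_i = 10^(G_i,dB/10)
  Stage 1: F_1 = 10^(2.16/10) = 1.644, G_1 = 10^(20.2/10) = 104.7
  Stage 2: F_2 = 10^(1.78/10) = 1.507, G_2 = 10^(−1.78/10) = 0.6637
  Stage 3: F_3 = 10^(10.3/10) = 10.72, G_3 = 10^(−8.39/10) = 0.1449
  Stage 4: F_4 = 10^(2.32/10) = 1.706, G_4 = 10^(−2.32/10) = 0.5861
Friis cascade:
  F = 1.644 + (1.507 − 1)/104.7 + (10.72 − 1)/69.50 + (1.706 − 1)/10.07 = 1.859
NF = 10 log₁₀(1.859) = 2.69 dB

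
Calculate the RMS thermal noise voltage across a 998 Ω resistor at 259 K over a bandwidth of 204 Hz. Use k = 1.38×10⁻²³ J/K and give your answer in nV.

V_n = √(4kTRB)
4kTRB = 4 × 1.38×10⁻²³ × 259 × 9.98×10² × 2.04×10² = 2.91×10⁻¹⁵ V²
V_n = √(2.91×10⁻¹⁵) = 5.40×10⁻⁸ V = 54.0 nV

54.0 nV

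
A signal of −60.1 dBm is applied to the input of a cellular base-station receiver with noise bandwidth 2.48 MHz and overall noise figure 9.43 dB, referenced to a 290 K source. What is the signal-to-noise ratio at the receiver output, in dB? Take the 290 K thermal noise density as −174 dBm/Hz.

40.5 dB

Noise floor: N = −174 + 10 log₁₀(B) + NF
10 log₁₀(2.48×10⁶) = 63.94 dB
N = −174 + 63.94 + 9.43 = −100.63 dBm
SNR = P_sig − N = −60.1 − (−100.63) = 40.53 dB → 40.5 dB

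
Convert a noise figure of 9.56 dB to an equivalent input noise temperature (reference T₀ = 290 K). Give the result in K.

F = 10^(9.56/10) = 9.03649
T_e = (F − 1)·T₀ = (9.03649 − 1) × 290 = 2331 K

2331 K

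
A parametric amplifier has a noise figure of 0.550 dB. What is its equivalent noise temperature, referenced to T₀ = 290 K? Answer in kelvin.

F = 10^(0.550/10) = 1.13501
T_e = (F − 1)·T₀ = (1.13501 − 1) × 290 = 39.2 K

39.2 K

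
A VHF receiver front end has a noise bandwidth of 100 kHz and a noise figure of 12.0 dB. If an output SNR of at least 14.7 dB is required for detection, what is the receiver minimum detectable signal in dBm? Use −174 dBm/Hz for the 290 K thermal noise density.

−97.3 dBm

Sensitivity = −174 + 10 log₁₀(B) + NF + SNR_min
= −174 + 50 + 12.0 + 14.7
= −97.3 dBm → −97.3 dBm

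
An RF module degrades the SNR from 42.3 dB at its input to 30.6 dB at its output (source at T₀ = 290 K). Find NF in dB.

11.7 dB

NF (dB) = SNR_in(dB) − SNR_out(dB) when the source is at T₀
NF = 42.3 − 30.6 = 11.7 dB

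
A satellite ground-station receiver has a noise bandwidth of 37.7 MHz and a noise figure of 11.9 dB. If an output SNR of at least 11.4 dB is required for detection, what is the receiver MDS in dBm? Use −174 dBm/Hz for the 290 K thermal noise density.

−74.9 dBm

Sensitivity = −174 + 10 log₁₀(B) + NF + SNR_min
= −174 + 75.76 + 11.9 + 11.4
= −74.94 dBm → −74.9 dBm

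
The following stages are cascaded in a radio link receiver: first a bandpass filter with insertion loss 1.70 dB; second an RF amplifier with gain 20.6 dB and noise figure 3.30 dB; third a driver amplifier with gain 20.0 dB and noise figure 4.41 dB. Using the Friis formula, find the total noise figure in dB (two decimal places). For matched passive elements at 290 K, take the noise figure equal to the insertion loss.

5.03 dB

Convert to linear (a loss of L dB is a gain of −L dB): F_i = 10^(NF_i/10), G_i = 10^(G_i,dB/10)
  Stage 1: F_1 = 10^(1.70/10) = 1.479, G_1 = 10^(−1.70/10) = 0.6761
  Stage 2: F_2 = 10^(3.30/10) = 2.138, G_2 = 10^(20.6/10) = 114.8
  Stage 3: F_3 = 10^(4.41/10) = 2.761, G_3 = 10^(20.0/10) = 100.0
Friis cascade:
  F = 1.479 + (2.138 − 1)/0.6761 + (2.761 − 1)/77.62 = 3.185
NF = 10 log₁₀(3.185) = 5.03 dB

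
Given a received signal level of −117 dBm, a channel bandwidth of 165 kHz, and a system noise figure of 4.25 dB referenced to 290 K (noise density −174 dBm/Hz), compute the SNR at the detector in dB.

0.6 dB

Noise floor: N = −174 + 10 log₁₀(B) + NF
10 log₁₀(1.65×10⁵) = 52.17 dB
N = −174 + 52.17 + 4.25 = −117.58 dBm
SNR = P_sig − N = −117 − (−117.58) = 0.58 dB → 0.6 dB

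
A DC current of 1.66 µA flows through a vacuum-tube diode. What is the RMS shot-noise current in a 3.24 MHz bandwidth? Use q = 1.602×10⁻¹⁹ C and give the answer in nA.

I_n = √(2qI·B)
2qI·B = 2 × 1.602×10⁻¹⁹ × 1.66×10⁻⁶ × 3.24×10⁶ = 1.72×10⁻¹⁸ A²
I_n = √(1.72×10⁻¹⁸) = 1.31×10⁻⁹ A = 1.31 nA

1.31 nA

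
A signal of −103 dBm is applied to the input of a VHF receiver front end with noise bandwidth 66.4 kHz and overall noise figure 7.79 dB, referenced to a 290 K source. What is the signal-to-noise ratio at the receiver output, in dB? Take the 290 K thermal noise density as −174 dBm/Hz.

15.0 dB

Noise floor: N = −174 + 10 log₁₀(B) + NF
10 log₁₀(6.64×10⁴) = 48.22 dB
N = −174 + 48.22 + 7.79 = −117.99 dBm
SNR = P_sig − N = −103 − (−117.99) = 14.99 dB → 15.0 dB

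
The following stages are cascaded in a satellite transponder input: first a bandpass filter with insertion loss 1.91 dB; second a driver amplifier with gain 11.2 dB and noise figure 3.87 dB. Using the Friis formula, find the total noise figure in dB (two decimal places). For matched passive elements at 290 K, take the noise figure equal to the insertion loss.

5.78 dB

Convert to linear (a loss of L dB is a gain of −L dB): F_i = 10^(NF_i/10), G_i = 10^(G_i,dB/10)
  Stage 1: F_1 = 10^(1.91/10) = 1.552, G_1 = 10^(−1.91/10) = 0.6442
  Stage 2: F_2 = 10^(3.87/10) = 2.438, G_2 = 10^(11.2/10) = 13.18
Friis cascade:
  F = 1.552 + (2.438 − 1)/0.6442 = 3.784
NF = 10 log₁₀(3.784) = 5.78 dB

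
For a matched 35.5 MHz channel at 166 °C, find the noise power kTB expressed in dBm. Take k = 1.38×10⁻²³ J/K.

T = 166 °C + 273.15 = 439.15 K
P_n = kTB = 1.38×10⁻²³ × 439.15 × 3.55×10⁷ = 2.15×10⁻¹³ W
In dBm: 10 log₁₀(2.15×10⁻¹³ / 10⁻³) = −96.7 dBm

−96.7 dBm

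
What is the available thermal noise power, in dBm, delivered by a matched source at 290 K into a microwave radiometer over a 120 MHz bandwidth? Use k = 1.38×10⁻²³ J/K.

−93.2 dBm

P_n = kTB = 1.38×10⁻²³ × 290 × 1.20×10⁸ = 4.80×10⁻¹³ W
In dBm: 10 log₁₀(4.80×10⁻¹³ / 10⁻³) = −93.2 dBm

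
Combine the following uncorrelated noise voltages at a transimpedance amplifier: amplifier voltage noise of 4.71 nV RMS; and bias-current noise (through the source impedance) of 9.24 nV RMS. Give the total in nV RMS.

Uncorrelated sources add in power (mean-square): V_tot = √(ΣV_i²)
V_tot = √[(4.71×10⁻⁹)² + (9.24×10⁻⁹)²] = 1.04×10⁻⁸ V = 10.4 nV

10.4 nV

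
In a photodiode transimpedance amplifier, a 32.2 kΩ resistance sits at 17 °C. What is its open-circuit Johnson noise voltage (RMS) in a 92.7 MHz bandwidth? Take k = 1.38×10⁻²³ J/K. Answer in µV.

219 µV

T = 17 °C + 273.15 = 290.15 K
V_n = √(4kTRB)
4kTRB = 4 × 1.38×10⁻²³ × 290.15 × 3.22×10⁴ × 9.27×10⁷ = 4.78×10⁻⁸ V²
V_n = √(4.78×10⁻⁸) = 2.19×10⁻⁴ V = 219 µV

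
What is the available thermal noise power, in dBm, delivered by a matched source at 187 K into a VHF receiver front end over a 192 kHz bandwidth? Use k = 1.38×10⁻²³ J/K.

−123.0 dBm

P_n = kTB = 1.38×10⁻²³ × 187 × 1.92×10⁵ = 4.95×10⁻¹⁶ W
In dBm: 10 log₁₀(4.95×10⁻¹⁶ / 10⁻³) = −123.0 dBm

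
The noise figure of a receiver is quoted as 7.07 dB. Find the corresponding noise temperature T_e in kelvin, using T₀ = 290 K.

1187 K

F = 10^(7.07/10) = 5.09331
T_e = (F − 1)·T₀ = (5.09331 − 1) × 290 = 1187 K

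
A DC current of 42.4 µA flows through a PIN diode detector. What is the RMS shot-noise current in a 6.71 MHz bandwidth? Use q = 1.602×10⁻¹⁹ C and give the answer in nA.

9.55 nA

I_n = √(2qI·B)
2qI·B = 2 × 1.602×10⁻¹⁹ × 4.24×10⁻⁵ × 6.71×10⁶ = 9.12×10⁻¹⁷ A²
I_n = √(9.12×10⁻¹⁷) = 9.55×10⁻⁹ A = 9.55 nA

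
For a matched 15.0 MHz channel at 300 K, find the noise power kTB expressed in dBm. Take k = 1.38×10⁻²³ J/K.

−102.1 dBm

P_n = kTB = 1.38×10⁻²³ × 300 × 1.50×10⁷ = 6.21×10⁻¹⁴ W
In dBm: 10 log₁₀(6.21×10⁻¹⁴ / 10⁻³) = −102.1 dBm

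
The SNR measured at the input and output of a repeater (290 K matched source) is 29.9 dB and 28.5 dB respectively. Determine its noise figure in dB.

1.4 dB

NF (dB) = SNR_in(dB) − SNR_out(dB) when the source is at T₀
NF = 29.9 − 28.5 = 1.4 dB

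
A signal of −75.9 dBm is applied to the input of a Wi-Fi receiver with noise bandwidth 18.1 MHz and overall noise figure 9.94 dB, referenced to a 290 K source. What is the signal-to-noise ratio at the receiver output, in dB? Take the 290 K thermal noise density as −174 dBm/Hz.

Noise floor: N = −174 + 10 log₁₀(B) + NF
10 log₁₀(1.81×10⁷) = 72.58 dB
N = −174 + 72.58 + 9.94 = −91.48 dBm
SNR = P_sig − N = −75.9 − (−91.48) = 15.58 dB → 15.6 dB

15.6 dB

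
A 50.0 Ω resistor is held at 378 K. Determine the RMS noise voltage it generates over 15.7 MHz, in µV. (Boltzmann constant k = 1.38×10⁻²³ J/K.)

4.05 µV

V_n = √(4kTRB)
4kTRB = 4 × 1.38×10⁻²³ × 378 × 5.00×10¹ × 1.57×10⁷ = 1.64×10⁻¹¹ V²
V_n = √(1.64×10⁻¹¹) = 4.05×10⁻⁶ V = 4.05 µV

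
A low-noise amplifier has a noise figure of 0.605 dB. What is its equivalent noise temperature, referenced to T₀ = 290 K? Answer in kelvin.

F = 10^(0.605/10) = 1.14948
T_e = (F − 1)·T₀ = (1.14948 − 1) × 290 = 43.3 K

43.3 K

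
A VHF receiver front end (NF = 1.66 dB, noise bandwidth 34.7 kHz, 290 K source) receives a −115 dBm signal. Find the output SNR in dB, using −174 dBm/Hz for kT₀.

Noise floor: N = −174 + 10 log₁₀(B) + NF
10 log₁₀(3.47×10⁴) = 45.4 dB
N = −174 + 45.4 + 1.66 = −126.94 dBm
SNR = P_sig − N = −115 − (−126.94) = 11.94 dB → 11.9 dB

11.9 dB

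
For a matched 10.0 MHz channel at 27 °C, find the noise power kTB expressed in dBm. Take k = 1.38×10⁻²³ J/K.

T = 27 °C + 273.15 = 300.15 K
P_n = kTB = 1.38×10⁻²³ × 300.15 × 1.00×10⁷ = 4.14×10⁻¹⁴ W
In dBm: 10 log₁₀(4.14×10⁻¹⁴ / 10⁻³) = −103.8 dBm

−103.8 dBm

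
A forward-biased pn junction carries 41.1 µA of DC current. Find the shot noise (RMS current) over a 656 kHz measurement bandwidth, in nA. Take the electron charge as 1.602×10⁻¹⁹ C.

I_n = √(2qI·B)
2qI·B = 2 × 1.602×10⁻¹⁹ × 4.11×10⁻⁵ × 6.56×10⁵ = 8.64×10⁻¹⁸ A²
I_n = √(8.64×10⁻¹⁸) = 2.94×10⁻⁹ A = 2.94 nA

2.94 nA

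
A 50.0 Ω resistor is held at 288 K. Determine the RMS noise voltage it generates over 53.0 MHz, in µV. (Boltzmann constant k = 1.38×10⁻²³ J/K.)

V_n = √(4kTRB)
4kTRB = 4 × 1.38×10⁻²³ × 288 × 5.00×10¹ × 5.30×10⁷ = 4.21×10⁻¹¹ V²
V_n = √(4.21×10⁻¹¹) = 6.49×10⁻⁶ V = 6.49 µV

6.49 µV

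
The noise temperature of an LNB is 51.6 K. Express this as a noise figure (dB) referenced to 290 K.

0.711 dB

F = 1 + T_e/T₀ = 1 + 51.6/290 = 1.17793
NF = 10 log₁₀(1.17793) = 0.711 dB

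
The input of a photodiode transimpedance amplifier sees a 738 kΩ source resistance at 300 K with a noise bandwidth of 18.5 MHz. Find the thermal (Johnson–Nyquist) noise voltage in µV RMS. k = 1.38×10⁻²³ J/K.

V_n = √(4kTRB)
4kTRB = 4 × 1.38×10⁻²³ × 300 × 7.38×10⁵ × 1.85×10⁷ = 2.26×10⁻⁷ V²
V_n = √(2.26×10⁻⁷) = 4.75×10⁻⁴ V = 475 µV

475 µV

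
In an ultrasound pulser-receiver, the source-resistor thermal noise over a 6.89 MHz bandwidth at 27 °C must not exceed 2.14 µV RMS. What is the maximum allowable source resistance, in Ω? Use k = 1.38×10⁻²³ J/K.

T = 27 °C + 273.15 = 300.15 K
Johnson–Nyquist: V_n = √(4kTRB) ⇒ R = V_n² / (4kTB)
4kTB = 4 × 1.38×10⁻²³ × 300.15 × 6.89×10⁶ = 1.14×10⁻¹³
R = (2.14×10⁻⁶)² / 1.14×10⁻¹³ = 4.01×10¹ Ω = 40.1 Ω

40.1 Ω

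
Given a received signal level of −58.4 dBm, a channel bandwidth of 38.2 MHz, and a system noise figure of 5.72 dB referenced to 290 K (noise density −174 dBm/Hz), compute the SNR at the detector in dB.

Noise floor: N = −174 + 10 log₁₀(B) + NF
10 log₁₀(3.82×10⁷) = 75.82 dB
N = −174 + 75.82 + 5.72 = −92.46 dBm
SNR = P_sig − N = −58.4 − (−92.46) = 34.06 dB → 34.1 dB

34.1 dB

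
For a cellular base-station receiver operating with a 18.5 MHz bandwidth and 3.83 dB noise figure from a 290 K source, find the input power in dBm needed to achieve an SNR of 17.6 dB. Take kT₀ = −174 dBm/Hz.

Sensitivity = −174 + 10 log₁₀(B) + NF + SNR_min
= −174 + 72.67 + 3.83 + 17.6
= −79.90 dBm → −79.9 dBm

−79.9 dBm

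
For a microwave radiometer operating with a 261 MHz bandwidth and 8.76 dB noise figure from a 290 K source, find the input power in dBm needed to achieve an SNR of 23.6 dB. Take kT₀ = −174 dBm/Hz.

−57.5 dBm

Sensitivity = −174 + 10 log₁₀(B) + NF + SNR_min
= −174 + 84.17 + 8.76 + 23.6
= −57.47 dBm → −57.5 dBm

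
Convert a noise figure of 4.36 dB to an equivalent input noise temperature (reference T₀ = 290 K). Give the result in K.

501 K

F = 10^(4.36/10) = 2.72898
T_e = (F − 1)·T₀ = (2.72898 − 1) × 290 = 501 K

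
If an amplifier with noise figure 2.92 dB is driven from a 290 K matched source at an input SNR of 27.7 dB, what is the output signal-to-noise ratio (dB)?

By definition F = SNR_in/SNR_out, so in dB: SNR_out = SNR_in − NF
SNR_out = 27.7 − 2.92 = 24.78 dB

24.78 dB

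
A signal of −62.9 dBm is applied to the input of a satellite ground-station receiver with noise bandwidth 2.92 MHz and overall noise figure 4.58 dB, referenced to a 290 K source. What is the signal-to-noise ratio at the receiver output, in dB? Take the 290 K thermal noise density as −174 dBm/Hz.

Noise floor: N = −174 + 10 log₁₀(B) + NF
10 log₁₀(2.92×10⁶) = 64.65 dB
N = −174 + 64.65 + 4.58 = −104.77 dBm
SNR = P_sig − N = −62.9 − (−104.77) = 41.87 dB → 41.9 dB

41.9 dB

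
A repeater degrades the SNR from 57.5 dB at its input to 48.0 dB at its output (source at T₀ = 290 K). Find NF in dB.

NF (dB) = SNR_in(dB) − SNR_out(dB) when the source is at T₀
NF = 57.5 − 48.0 = 9.5 dB

9.5 dB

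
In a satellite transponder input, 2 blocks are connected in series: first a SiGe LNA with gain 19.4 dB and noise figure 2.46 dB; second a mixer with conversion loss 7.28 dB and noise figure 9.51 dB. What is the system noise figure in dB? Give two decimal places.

Convert to linear (a loss of L dB is a gain of −L dB): F_i = 10^(NF_i/10), G_i = 10^(G_i,dB/10)
  Stage 1: F_1 = 10^(2.46/10) = 1.762, G_1 = 10^(19.4/10) = 87.10
  Stage 2: F_2 = 10^(9.51/10) = 8.933, G_2 = 10^(−7.28/10) = 0.1871
Friis cascade:
  F = 1.762 + (8.933 − 1)/87.10 = 1.853
NF = 10 log₁₀(1.853) = 2.68 dB

2.68 dB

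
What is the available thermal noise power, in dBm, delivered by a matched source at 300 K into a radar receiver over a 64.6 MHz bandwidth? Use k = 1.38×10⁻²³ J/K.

P_n = kTB = 1.38×10⁻²³ × 300 × 6.46×10⁷ = 2.67×10⁻¹³ W
In dBm: 10 log₁₀(2.67×10⁻¹³ / 10⁻³) = −95.7 dBm

−95.7 dBm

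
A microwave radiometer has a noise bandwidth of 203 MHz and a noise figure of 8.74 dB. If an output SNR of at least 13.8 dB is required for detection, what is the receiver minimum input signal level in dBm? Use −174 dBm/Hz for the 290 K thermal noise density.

−68.4 dBm

Sensitivity = −174 + 10 log₁₀(B) + NF + SNR_min
= −174 + 83.07 + 8.74 + 13.8
= −68.39 dBm → −68.4 dBm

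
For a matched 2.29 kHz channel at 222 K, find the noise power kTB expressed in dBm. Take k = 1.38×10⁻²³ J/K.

−141.5 dBm

P_n = kTB = 1.38×10⁻²³ × 222 × 2.29×10³ = 7.02×10⁻¹⁸ W
In dBm: 10 log₁₀(7.02×10⁻¹⁸ / 10⁻³) = −141.5 dBm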